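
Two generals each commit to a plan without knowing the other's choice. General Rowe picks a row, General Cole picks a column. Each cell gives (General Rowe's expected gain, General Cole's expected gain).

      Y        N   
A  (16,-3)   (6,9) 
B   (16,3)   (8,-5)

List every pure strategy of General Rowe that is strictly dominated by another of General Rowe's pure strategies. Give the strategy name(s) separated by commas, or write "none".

none

Nothing dominates A: B at Y (16=16).
B is not dominated — it holds its own against A at Y (16=16).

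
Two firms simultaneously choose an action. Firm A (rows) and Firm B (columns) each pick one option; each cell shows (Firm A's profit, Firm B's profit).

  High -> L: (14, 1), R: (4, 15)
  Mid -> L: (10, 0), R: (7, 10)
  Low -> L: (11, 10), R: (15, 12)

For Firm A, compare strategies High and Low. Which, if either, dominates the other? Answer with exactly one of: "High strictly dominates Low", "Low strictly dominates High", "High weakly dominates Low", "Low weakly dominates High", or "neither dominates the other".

Compare High to Low across each choice by Firm B: L: 14>11, R: 4<15.
High does better at L but worse at R; neither strategy dominates the other.

neither dominates the other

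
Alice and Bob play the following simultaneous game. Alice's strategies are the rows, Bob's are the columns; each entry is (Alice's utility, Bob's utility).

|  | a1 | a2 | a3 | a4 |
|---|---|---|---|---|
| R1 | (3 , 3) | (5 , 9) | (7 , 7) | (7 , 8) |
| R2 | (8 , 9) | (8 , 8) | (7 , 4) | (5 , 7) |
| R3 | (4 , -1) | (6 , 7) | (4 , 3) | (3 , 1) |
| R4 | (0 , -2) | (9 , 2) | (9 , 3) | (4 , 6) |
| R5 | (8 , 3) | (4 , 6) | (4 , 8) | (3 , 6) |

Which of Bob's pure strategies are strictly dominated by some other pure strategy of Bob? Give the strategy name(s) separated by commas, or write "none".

none

a1: no other strategy beats it everywhere (a2 at R2 (9>8); a3 at R2 (9>4); a4 at R2 (9>7)).
Nothing dominates a2: a1 at R1 (9>3); a3 at R1 (9>7); a4 at R1 (9>8).
a3: no other strategy beats it everywhere (a1 at R1 (7>3); a2 at R4 (3>2); a4 at R3 (3>1)).
a4: no other strategy beats it everywhere (a1 at R1 (8>3); a2 at R4 (6>2); a3 at R1 (8>7)).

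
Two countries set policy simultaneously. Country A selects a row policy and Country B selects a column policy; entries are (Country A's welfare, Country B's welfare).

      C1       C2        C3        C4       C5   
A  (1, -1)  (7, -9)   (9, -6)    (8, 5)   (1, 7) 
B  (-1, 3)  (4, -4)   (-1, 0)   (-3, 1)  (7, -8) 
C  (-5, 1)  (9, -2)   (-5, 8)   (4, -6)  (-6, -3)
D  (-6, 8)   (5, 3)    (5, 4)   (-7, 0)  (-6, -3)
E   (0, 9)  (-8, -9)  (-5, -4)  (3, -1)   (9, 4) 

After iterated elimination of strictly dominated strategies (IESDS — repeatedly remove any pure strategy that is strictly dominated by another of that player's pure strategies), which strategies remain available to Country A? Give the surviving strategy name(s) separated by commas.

A, E

For Country A, A strictly dominates D on the remaining columns (C1: 1>-6, C2: 7>5, C3: 9>5, C4: 8>-7, C5: 1>-6); eliminate D.
Column C2 is eliminated: C1 beats it against every remaining row (A: -1>-9, B: 3>-4, C: 1>-2, E: 9>-9).
Country A's strategy C is strictly dominated by A (C1: 1>-5, C3: 9>-5, C4: 8>4, C5: 1>-6) and is removed.
For Country B, C1 strictly dominates C3 on the remaining rows (A: -1>-6, B: 3>0, E: 9>-4); eliminate C3.
For Country A, E strictly dominates B on the remaining columns (C1: 0>-1, C4: 3>-3, C5: 9>7); eliminate B.
For Country B, C5 strictly dominates C4 on the remaining rows (A: 7>5, E: 4>-1); eliminate C4.
Among the remaining strategies, none is strictly dominated by another pure strategy of the same player, so the elimination stops.
Surviving strategies — Country A: {A, E}; Country B: {C1, C5}.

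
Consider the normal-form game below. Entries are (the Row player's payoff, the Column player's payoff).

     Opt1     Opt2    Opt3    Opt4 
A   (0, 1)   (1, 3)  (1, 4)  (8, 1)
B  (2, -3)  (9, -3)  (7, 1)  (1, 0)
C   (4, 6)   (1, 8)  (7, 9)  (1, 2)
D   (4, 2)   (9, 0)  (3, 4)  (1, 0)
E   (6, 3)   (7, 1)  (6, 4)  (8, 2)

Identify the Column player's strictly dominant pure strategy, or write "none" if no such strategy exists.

Opt3

Opt3 vs Opt1: A: 4>1, B: 1>-3, C: 9>6, D: 4>2, E: 4>3.
Opt3 vs Opt2: A: 4>3, B: 1>-3, C: 9>8, D: 4>0, E: 4>1.
Opt3 vs Opt4: A: 4>1, B: 1>0, C: 9>2, D: 4>0, E: 4>2.
Opt3 strictly beats every other strategy against every opponent action, so it is strictly dominant.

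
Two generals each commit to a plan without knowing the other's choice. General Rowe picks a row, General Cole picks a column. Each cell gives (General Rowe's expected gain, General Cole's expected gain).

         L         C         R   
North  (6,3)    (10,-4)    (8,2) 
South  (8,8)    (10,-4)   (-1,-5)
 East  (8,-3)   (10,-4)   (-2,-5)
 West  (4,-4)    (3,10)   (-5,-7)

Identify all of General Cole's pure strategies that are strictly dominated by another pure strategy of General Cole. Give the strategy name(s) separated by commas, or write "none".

L is not dominated — it holds its own against C at North (3>-4); R at North (3>2).
C is not dominated — it holds its own against L at West (10>-4); R at South (-4>-5).
L strictly dominates R — North: 3>2, South: 8>-5, East: -3>-5, West: -4>-7.

R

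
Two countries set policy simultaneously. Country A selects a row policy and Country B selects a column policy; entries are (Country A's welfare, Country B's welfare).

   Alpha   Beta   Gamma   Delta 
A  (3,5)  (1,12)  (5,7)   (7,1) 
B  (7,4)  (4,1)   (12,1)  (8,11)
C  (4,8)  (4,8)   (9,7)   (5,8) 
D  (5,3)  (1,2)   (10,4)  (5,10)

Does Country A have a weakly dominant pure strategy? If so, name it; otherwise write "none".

B

B vs A: Alpha: 7>3, Beta: 4>1, Gamma: 12>5, Delta: 8>7.
B vs C: Alpha: 7>4, Beta: 4=4, Gamma: 12>9, Delta: 8>5.
B vs D: Alpha: 7>5, Beta: 4>1, Gamma: 12>10, Delta: 8>5.
B is at least as good as every other strategy against every opponent action, so it is weakly dominant.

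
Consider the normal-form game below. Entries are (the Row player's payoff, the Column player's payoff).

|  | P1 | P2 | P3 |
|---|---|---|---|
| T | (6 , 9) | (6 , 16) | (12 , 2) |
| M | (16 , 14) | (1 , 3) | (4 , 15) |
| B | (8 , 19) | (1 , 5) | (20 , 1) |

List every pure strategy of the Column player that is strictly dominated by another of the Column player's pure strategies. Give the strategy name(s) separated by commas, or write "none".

P1: no other strategy beats it everywhere (P2 at M (14>3); P3 at T (9>2)).
Nothing dominates P2: P1 at T (16>9); P3 at T (16>2).
P3 is not dominated — it holds its own against P1 at M (15>14); P2 at M (15>3).

none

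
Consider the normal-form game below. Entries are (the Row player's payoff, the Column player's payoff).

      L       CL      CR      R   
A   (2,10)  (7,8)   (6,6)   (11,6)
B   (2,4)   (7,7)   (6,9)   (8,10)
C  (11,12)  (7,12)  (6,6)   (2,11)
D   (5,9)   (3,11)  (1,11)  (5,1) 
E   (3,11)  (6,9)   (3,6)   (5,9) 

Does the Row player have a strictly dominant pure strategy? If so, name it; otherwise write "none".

none

A fails to dominate B at L (2=2).
B fails to dominate A at L (2=2).
C fails to dominate A at CL (7=7).
D fails to dominate A at CL (3<7).
E fails to dominate A at CL (6<7).
No single strategy dominates all the others.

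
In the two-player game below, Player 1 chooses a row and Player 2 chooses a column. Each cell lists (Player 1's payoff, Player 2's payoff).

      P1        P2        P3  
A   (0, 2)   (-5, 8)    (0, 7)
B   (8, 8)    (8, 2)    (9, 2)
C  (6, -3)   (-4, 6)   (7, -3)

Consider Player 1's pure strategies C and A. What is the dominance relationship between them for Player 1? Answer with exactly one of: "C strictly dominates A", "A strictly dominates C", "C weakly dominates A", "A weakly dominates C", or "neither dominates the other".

C strictly dominates A

Compare C to A across each choice by Player 2: P1: 6>0, P2: -4>-5, P3: 7>0.
Every comparison favours C, so C strictly dominates A.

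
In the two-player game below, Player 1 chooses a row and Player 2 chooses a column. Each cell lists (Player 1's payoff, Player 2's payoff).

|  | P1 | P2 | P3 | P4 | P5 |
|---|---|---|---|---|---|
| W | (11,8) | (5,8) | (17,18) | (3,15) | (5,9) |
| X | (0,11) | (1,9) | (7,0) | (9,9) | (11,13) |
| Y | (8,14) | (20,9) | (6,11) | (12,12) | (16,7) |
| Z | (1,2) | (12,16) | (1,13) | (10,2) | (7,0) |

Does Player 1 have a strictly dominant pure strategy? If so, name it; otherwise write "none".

W fails to dominate X at P4 (3<9).
X fails to dominate W at P1 (0<11).
Y fails to dominate W at P1 (8<11).
Z fails to dominate W at P1 (1<11).
No single strategy dominates all the others.

none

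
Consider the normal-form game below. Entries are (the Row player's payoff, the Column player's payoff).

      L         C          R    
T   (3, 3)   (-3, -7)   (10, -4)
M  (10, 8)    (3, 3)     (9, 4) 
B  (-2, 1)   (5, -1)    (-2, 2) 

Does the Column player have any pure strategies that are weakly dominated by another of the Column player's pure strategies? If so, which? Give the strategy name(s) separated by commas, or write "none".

C

L is not dominated — it holds its own against C at T (3>-7); R at T (3>-4).
L weakly dominates C — T: 3>-7, M: 8>3, B: 1>-1.
R is not dominated — it holds its own against L at B (2>1); C at T (-4>-7).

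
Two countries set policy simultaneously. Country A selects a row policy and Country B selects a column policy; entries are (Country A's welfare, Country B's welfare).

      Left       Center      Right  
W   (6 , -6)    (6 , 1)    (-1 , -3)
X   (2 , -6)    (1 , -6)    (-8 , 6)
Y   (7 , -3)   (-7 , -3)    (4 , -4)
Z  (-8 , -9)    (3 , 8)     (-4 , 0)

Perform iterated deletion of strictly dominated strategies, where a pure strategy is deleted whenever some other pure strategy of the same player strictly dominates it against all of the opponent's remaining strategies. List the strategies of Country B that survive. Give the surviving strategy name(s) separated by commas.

Left, Center

Row X is eliminated: W beats it against every remaining column (Left: 6>2, Center: 6>1, Right: -1>-8).
Row Z is eliminated: W beats it against every remaining column (Left: 6>-8, Center: 6>3, Right: -1>-4).
For Country B, Center strictly dominates Right on the remaining rows (W: 1>-3, Y: -3>-4); eliminate Right.
Among the remaining strategies, none is strictly dominated by another pure strategy of the same player, so the elimination stops.
Surviving strategies — Country A: {W, Y}; Country B: {Left, Center}.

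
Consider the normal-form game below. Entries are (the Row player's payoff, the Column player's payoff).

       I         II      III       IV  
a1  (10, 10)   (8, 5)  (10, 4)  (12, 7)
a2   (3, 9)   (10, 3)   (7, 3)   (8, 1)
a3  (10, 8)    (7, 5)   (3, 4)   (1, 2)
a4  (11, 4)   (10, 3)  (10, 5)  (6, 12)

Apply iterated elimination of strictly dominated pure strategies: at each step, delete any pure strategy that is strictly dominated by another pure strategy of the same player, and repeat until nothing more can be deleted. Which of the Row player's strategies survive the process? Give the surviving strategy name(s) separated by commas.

For the Row player, a4 strictly dominates a3 on the remaining columns (I: 11>10, II: 10>7, III: 10>3, IV: 6>1); eliminate a3.
The Column player's strategy II is strictly dominated by I (a1: 10>5, a2: 9>3, a4: 4>3) and is removed.
For the Row player, a1 strictly dominates a2 on the remaining columns (I: 10>3, III: 10>7, IV: 12>8); eliminate a2.
Column III is eliminated: IV beats it against every remaining row (a1: 7>4, a4: 12>5).
Among the remaining strategies, none is strictly dominated by another pure strategy of the same player, so the elimination stops.
Surviving strategies — the Row player: {a1, a4}; the Column player: {I, IV}.

a1, a4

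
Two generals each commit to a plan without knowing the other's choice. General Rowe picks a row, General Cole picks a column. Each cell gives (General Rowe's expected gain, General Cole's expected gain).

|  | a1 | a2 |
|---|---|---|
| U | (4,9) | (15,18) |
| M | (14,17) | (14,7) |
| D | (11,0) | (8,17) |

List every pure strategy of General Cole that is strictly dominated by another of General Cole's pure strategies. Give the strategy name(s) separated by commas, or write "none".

none

a1: no other strategy beats it everywhere (a2 at M (17>7)).
a2: no other strategy beats it everywhere (a1 at U (18>9)).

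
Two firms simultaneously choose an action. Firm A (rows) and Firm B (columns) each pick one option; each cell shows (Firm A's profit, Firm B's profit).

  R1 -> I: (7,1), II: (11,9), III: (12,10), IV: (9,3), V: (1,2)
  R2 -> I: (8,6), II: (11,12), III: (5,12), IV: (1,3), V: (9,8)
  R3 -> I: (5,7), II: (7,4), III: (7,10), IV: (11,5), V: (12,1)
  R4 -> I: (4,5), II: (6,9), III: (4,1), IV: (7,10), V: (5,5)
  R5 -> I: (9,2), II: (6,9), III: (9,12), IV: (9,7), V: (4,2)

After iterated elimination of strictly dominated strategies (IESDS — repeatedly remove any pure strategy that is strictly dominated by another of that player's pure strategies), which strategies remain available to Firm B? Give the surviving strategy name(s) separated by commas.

II, III

Firm A's strategy R4 is strictly dominated by R3 (I: 5>4, II: 7>6, III: 7>4, IV: 11>7, V: 12>5) and is removed.
Firm B's strategy I is strictly dominated by III (R1: 10>1, R2: 12>6, R3: 10>7, R5: 12>2) and is removed.
For Firm B, III strictly dominates IV on the remaining rows (R1: 10>3, R2: 12>3, R3: 10>5, R5: 12>7); eliminate IV.
Firm B's strategy V is strictly dominated by II (R1: 9>2, R2: 12>8, R3: 4>1, R5: 9>2) and is removed.
For Firm A, R1 strictly dominates R3 on the remaining columns (II: 11>7, III: 12>7); eliminate R3.
Row R5 is eliminated: R1 beats it against every remaining column (II: 11>6, III: 12>9).
Among the remaining strategies, none is strictly dominated by another pure strategy of the same player, so the elimination stops.
Surviving strategies — Firm A: {R1, R2}; Firm B: {II, III}.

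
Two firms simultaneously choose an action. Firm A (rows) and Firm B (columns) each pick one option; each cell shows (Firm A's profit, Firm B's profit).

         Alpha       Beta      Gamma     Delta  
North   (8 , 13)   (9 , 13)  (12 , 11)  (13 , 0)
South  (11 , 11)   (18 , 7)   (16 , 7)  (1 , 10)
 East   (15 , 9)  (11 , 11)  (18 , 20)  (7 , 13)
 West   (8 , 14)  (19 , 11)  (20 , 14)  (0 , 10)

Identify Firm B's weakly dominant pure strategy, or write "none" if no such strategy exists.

none

Alpha fails to dominate Beta at East (9<11).
Beta fails to dominate Alpha at South (7<11).
Gamma fails to dominate Alpha at North (11<13).
Delta fails to dominate Alpha at North (0<13).
No single strategy dominates all the others.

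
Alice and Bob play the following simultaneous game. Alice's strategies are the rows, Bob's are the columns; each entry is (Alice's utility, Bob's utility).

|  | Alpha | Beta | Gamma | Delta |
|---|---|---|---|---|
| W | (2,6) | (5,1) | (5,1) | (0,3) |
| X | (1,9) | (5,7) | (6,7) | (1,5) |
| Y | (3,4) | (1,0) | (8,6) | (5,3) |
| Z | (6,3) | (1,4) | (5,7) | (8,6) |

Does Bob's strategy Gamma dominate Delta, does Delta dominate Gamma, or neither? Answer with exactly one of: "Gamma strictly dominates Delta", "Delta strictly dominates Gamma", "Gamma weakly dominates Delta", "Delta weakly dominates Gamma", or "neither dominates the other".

neither dominates the other

Compare Gamma to Delta across each opponent action: W: 1<3, X: 7>5, Y: 6>3, Z: 7>6.
Gamma does better at X, Y, Z but worse at W; neither strategy dominates the other.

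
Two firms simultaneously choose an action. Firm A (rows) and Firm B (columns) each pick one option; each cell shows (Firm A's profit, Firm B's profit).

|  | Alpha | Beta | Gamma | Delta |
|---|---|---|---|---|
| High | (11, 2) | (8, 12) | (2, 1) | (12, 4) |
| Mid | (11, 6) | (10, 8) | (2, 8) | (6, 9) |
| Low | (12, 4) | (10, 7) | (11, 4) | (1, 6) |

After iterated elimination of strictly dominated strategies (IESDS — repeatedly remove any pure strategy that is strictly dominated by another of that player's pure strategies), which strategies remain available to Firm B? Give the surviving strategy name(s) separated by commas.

Firm B's strategy Alpha is strictly dominated by Beta (High: 12>2, Mid: 8>6, Low: 7>4) and is removed.
For Firm B, Delta strictly dominates Gamma on the remaining rows (High: 4>1, Mid: 9>8, Low: 6>4); eliminate Gamma.
Among the remaining strategies, none is strictly dominated by another pure strategy of the same player, so the elimination stops.
Surviving strategies — Firm A: {High, Mid, Low}; Firm B: {Beta, Delta}.

Beta, Delta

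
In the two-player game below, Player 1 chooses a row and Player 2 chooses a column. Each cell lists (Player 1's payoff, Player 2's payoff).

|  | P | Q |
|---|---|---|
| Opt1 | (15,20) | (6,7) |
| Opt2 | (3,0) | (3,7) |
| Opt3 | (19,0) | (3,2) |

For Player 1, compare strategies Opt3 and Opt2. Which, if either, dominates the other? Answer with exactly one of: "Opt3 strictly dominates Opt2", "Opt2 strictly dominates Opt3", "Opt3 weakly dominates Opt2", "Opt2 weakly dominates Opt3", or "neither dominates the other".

Opt3 weakly dominates Opt2

Compare Opt3 to Opt2 across each opponent action: P: 19>3, Q: 3=3.
Opt3 is at least as good everywhere and strictly better somewhere (tied only at Q), so Opt3 weakly but not strictly dominates Opt2.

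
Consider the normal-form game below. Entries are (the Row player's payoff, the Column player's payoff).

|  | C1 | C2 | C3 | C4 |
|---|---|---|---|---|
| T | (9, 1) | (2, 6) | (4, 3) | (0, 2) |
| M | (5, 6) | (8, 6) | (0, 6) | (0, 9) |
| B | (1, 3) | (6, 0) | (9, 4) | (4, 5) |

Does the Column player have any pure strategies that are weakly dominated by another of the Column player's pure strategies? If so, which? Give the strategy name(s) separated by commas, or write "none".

C1 is weakly dominated by C3 (T: 3>1, M: 6=6, B: 4>3).
C2: no other strategy beats it everywhere (C1 at T (6>1); C3 at T (6>3); C4 at T (6>2)).
Nothing dominates C3: C1 at T (3>1); C2 at B (4>0); C4 at T (3>2).
Nothing dominates C4: C1 at T (2>1); C2 at M (9>6); C3 at M (9>6).

C1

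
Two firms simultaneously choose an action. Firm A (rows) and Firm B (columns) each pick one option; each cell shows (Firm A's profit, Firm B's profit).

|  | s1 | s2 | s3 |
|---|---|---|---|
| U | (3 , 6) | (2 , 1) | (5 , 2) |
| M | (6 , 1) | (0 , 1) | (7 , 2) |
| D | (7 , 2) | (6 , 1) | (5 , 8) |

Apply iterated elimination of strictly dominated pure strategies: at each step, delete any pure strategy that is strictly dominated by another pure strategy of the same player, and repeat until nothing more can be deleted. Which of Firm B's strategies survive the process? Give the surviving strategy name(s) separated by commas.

For Firm B, s3 strictly dominates s2 on the remaining rows (U: 2>1, M: 2>1, D: 8>1); eliminate s2.
For Firm A, M strictly dominates U on the remaining columns (s1: 6>3, s3: 7>5); eliminate U.
Column s1 is eliminated: s3 beats it against every remaining row (M: 2>1, D: 8>2).
Row D is eliminated: M beats it against every remaining column (s3: 7>5).
Among the remaining strategies, none is strictly dominated by another pure strategy of the same player, so the elimination stops.
Surviving strategies — Firm A: {M}; Firm B: {s3}.

s3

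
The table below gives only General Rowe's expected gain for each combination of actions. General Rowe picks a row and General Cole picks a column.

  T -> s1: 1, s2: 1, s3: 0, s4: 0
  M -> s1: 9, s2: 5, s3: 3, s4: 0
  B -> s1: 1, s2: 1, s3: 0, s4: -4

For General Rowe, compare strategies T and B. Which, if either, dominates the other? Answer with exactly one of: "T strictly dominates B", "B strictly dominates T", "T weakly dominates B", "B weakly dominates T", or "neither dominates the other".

T weakly dominates B

T's payoffs vs B's, by General Cole's action — s1: 1=1, s2: 1=1, s3: 0=0, s4: 0>-4.
T is at least as good everywhere and strictly better somewhere (tied only at s1, s2, s3), so T weakly but not strictly dominates B.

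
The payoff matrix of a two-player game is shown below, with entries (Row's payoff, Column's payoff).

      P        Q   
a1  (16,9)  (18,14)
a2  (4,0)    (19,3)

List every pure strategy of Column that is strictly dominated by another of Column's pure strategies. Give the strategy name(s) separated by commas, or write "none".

P is strictly dominated by Q (a1: 14>9, a2: 3>0).
Q: no other strategy beats it everywhere (P at a1 (14>9)).

P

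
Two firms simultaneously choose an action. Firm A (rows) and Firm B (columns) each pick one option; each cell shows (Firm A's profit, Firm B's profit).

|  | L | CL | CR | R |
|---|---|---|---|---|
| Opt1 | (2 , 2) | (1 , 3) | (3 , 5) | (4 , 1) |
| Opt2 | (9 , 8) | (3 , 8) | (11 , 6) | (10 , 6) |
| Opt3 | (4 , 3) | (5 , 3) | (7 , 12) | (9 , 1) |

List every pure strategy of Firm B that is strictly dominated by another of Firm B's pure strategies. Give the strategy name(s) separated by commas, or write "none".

R

Nothing dominates L: CL at Opt2 (8=8); CR at Opt2 (8>6); R at Opt1 (2>1).
CL: no other strategy beats it everywhere (L at Opt1 (3>2); CR at Opt2 (8>6); R at Opt1 (3>1)).
CR: no other strategy beats it everywhere (L at Opt1 (5>2); CL at Opt1 (5>3); R at Opt1 (5>1)).
L strictly dominates R — Opt1: 2>1, Opt2: 8>6, Opt3: 3>1.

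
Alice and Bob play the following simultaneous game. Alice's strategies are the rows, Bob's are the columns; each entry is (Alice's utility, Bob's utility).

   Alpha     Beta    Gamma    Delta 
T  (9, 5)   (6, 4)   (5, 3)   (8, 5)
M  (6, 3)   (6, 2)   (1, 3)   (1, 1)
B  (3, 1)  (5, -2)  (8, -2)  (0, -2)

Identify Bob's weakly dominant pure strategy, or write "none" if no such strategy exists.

Alpha

Alpha vs Beta: T: 5>4, M: 3>2, B: 1>-2.
Alpha vs Gamma: T: 5>3, M: 3=3, B: 1>-2.
Alpha vs Delta: T: 5=5, M: 3>1, B: 1>-2.
Alpha is at least as good as every other strategy against every opponent action, so it is weakly dominant.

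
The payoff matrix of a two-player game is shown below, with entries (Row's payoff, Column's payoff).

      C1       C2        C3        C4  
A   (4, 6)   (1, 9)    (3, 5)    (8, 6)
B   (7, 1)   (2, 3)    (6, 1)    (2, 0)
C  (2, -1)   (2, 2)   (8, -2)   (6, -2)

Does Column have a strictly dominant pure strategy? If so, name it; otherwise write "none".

C2 vs C1: A: 9>6, B: 3>1, C: 2>-1.
C2 vs C3: A: 9>5, B: 3>1, C: 2>-2.
C2 vs C4: A: 9>6, B: 3>0, C: 2>-2.
C2 strictly beats every other strategy against every opponent action, so it is strictly dominant.

C2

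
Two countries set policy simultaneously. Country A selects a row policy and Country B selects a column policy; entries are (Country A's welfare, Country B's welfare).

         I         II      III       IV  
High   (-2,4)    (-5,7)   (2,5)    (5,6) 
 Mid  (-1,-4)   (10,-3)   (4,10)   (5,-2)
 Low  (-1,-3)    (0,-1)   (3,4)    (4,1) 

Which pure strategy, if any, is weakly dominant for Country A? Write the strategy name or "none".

Mid

Mid vs High: I: -1>-2, II: 10>-5, III: 4>2, IV: 5=5.
Mid vs Low: I: -1=-1, II: 10>0, III: 4>3, IV: 5>4.
Mid is at least as good as every other strategy against every opponent action, so it is weakly dominant.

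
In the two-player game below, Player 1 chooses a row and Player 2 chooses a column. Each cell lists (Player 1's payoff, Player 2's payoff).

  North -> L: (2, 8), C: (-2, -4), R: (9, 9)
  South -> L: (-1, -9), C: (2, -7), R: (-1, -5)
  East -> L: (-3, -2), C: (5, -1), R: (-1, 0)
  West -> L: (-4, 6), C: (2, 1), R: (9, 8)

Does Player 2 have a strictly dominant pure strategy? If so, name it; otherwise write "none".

R vs L: North: 9>8, South: -5>-9, East: 0>-2, West: 8>6.
R vs C: North: 9>-4, South: -5>-7, East: 0>-1, West: 8>1.
R strictly beats every other strategy against every opponent action, so it is strictly dominant.

R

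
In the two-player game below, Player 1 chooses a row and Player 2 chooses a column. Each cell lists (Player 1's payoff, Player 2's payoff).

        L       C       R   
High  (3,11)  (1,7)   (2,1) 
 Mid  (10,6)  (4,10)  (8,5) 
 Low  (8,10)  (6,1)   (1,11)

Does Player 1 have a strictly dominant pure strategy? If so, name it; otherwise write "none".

High fails to dominate Mid at L (3<10).
Mid fails to dominate Low at C (4<6).
Low fails to dominate High at R (1<2).
No single strategy dominates all the others.

none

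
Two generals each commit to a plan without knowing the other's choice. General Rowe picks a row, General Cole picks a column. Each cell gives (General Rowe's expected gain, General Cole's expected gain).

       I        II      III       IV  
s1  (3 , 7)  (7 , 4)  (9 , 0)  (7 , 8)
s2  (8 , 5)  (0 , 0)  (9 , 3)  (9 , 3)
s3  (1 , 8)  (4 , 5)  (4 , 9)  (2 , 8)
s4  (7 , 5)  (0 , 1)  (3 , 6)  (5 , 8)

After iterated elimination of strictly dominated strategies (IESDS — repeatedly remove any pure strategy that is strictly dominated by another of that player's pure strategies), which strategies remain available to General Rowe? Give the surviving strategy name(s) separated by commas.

Row s3 is eliminated: s1 beats it against every remaining column (I: 3>1, II: 7>4, III: 9>4, IV: 7>2).
For General Cole, I strictly dominates II on the remaining rows (s1: 7>4, s2: 5>0, s4: 5>1); eliminate II.
General Rowe's strategy s4 is strictly dominated by s2 (I: 8>7, III: 9>3, IV: 9>5) and is removed.
Column III is eliminated: I beats it against every remaining row (s1: 7>0, s2: 5>3).
Row s1 is eliminated: s2 beats it against every remaining column (I: 8>3, IV: 9>7).
Column IV is eliminated: I beats it against every remaining row (s2: 5>3).
Among the remaining strategies, none is strictly dominated by another pure strategy of the same player, so the elimination stops.
Surviving strategies — General Rowe: {s2}; General Cole: {I}.

s2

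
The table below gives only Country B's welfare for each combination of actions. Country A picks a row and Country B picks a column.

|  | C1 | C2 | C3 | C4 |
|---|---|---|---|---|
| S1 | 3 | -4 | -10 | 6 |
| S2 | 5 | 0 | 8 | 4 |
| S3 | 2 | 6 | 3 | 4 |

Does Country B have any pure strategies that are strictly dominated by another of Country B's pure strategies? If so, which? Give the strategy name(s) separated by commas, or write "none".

none

C1 is not dominated — it holds its own against C2 at S1 (3>-4); C3 at S1 (3>-10); C4 at S2 (5>4).
C2 is not dominated — it holds its own against C1 at S3 (6>2); C3 at S1 (-4>-10); C4 at S3 (6>4).
Nothing dominates C3: C1 at S2 (8>5); C2 at S2 (8>0); C4 at S2 (8>4).
C4: no other strategy beats it everywhere (C1 at S1 (6>3); C2 at S1 (6>-4); C3 at S1 (6>-10)).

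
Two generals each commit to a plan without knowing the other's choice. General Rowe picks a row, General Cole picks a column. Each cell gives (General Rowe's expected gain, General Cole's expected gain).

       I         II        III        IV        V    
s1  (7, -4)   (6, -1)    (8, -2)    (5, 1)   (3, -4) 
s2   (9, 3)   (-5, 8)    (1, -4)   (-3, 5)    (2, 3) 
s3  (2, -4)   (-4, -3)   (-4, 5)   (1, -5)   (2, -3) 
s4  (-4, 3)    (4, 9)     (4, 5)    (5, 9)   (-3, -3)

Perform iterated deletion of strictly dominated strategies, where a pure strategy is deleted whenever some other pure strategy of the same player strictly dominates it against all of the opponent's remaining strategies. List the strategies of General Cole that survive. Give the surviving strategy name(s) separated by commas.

II, IV

For General Rowe, s1 strictly dominates s3 on the remaining columns (I: 7>2, II: 6>-4, III: 8>-4, IV: 5>1, V: 3>2); eliminate s3.
For General Cole, II strictly dominates I on the remaining rows (s1: -1>-4, s2: 8>3, s4: 9>3); eliminate I.
Row s2 is eliminated: s1 beats it against every remaining column (II: 6>-5, III: 8>1, IV: 5>-3, V: 3>2).
Column III is eliminated: II beats it against every remaining row (s1: -1>-2, s4: 9>5).
For General Cole, II strictly dominates V on the remaining rows (s1: -1>-4, s4: 9>-3); eliminate V.
Among the remaining strategies, none is strictly dominated by another pure strategy of the same player, so the elimination stops.
Surviving strategies — General Rowe: {s1, s4}; General Cole: {II, IV}.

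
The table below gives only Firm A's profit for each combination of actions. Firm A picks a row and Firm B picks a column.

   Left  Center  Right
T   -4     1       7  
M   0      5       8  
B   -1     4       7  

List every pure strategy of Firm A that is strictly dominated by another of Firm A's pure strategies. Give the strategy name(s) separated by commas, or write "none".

T, B

T: dominated, since M does at least as well everywhere (Left: 0>-4, Center: 5>1, Right: 8>7).
M: no other strategy beats it everywhere (T at Left (0>-4); B at Left (0>-1)).
B is strictly dominated by M (Left: 0>-1, Center: 5>4, Right: 8>7).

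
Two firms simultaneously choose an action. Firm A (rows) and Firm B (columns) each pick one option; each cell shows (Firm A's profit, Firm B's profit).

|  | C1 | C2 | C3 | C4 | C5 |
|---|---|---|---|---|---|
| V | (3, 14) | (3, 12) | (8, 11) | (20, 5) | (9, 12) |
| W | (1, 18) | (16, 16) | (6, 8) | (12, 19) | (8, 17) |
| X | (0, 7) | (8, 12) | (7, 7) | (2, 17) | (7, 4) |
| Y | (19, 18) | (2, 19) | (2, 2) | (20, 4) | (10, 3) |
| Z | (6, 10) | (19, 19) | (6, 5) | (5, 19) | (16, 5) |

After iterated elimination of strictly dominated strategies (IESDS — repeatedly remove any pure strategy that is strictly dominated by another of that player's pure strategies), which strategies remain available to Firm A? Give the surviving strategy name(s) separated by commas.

V, W, Y, Z

For Firm B, C2 strictly dominates C3 on the remaining rows (V: 12>11, W: 16>8, X: 12>7, Y: 19>2, Z: 19>5); eliminate C3.
For Firm A, W strictly dominates X on the remaining columns (C1: 1>0, C2: 16>8, C4: 12>2, C5: 8>7); eliminate X.
For Firm B, C1 strictly dominates C5 on the remaining rows (V: 14>12, W: 18>17, Y: 18>3, Z: 10>5); eliminate C5.
Among the remaining strategies, none is strictly dominated by another pure strategy of the same player, so the elimination stops.
Surviving strategies — Firm A: {V, W, Y, Z}; Firm B: {C1, C2, C4}.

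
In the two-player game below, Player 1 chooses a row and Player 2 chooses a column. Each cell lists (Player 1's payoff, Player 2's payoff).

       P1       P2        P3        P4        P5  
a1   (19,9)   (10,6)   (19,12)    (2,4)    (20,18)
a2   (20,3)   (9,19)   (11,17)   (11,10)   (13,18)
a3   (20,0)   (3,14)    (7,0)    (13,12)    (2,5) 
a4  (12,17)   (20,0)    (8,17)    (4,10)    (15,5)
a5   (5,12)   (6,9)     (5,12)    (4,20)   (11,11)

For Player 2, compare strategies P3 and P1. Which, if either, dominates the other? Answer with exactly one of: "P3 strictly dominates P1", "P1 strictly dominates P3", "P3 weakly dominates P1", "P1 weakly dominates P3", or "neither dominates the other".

P3 weakly dominates P1

Compare P3 to P1 across each opponent action: a1: 12>9, a2: 17>3, a3: 0=0, a4: 17=17, a5: 12=12.
P3 is at least as good everywhere and strictly better somewhere (tied only at a3, a4, a5), so P3 weakly but not strictly dominates P1.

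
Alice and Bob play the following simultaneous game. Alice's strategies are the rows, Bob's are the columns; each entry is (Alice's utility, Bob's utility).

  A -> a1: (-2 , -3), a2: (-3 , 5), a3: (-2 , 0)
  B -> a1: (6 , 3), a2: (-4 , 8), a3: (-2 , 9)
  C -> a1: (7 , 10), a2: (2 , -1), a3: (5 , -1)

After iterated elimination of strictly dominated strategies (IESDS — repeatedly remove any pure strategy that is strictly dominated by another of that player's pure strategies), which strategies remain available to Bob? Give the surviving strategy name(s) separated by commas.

Alice's strategy A is strictly dominated by C (a1: 7>-2, a2: 2>-3, a3: 5>-2) and is removed.
Row B is eliminated: C beats it against every remaining column (a1: 7>6, a2: 2>-4, a3: 5>-2).
Column a2 is eliminated: a1 beats it against every remaining row (C: 10>-1).
Bob's strategy a3 is strictly dominated by a1 (C: 10>-1) and is removed.
Among the remaining strategies, none is strictly dominated by another pure strategy of the same player, so the elimination stops.
Surviving strategies — Alice: {C}; Bob: {a1}.

a1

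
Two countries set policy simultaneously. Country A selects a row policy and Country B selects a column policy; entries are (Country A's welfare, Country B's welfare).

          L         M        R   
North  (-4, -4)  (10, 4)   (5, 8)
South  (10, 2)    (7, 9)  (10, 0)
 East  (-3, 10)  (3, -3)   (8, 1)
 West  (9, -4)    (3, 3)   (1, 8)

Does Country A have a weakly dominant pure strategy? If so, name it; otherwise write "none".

none

North fails to dominate South at L (-4<10).
South fails to dominate North at M (7<10).
East fails to dominate North at M (3<10).
West fails to dominate North at M (3<10).
No single strategy dominates all the others.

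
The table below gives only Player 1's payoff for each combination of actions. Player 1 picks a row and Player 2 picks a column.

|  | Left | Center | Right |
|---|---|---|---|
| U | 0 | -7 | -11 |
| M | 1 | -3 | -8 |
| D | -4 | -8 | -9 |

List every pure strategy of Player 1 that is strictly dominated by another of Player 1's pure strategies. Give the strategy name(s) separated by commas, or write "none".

U is strictly dominated by M (Left: 1>0, Center: -3>-7, Right: -8>-11).
Nothing dominates M: U at Left (1>0); D at Left (1>-4).
D is strictly dominated by M (Left: 1>-4, Center: -3>-8, Right: -8>-9).

U, D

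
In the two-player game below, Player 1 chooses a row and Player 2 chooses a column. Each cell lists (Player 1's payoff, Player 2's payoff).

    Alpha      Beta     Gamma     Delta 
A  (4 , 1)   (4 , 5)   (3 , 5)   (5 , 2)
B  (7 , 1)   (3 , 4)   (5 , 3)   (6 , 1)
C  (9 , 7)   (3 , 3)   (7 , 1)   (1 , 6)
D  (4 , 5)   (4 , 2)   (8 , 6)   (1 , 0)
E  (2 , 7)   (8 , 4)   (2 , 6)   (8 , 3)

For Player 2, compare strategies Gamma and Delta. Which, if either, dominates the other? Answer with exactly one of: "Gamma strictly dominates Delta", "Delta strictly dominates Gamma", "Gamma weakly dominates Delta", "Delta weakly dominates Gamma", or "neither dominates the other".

neither dominates the other

Compare Gamma to Delta across each choice by Player 1: A: 5>2, B: 3>1, C: 1<6, D: 6>0, E: 6>3.
Gamma does better at A, B, D, E but worse at C; neither strategy dominates the other.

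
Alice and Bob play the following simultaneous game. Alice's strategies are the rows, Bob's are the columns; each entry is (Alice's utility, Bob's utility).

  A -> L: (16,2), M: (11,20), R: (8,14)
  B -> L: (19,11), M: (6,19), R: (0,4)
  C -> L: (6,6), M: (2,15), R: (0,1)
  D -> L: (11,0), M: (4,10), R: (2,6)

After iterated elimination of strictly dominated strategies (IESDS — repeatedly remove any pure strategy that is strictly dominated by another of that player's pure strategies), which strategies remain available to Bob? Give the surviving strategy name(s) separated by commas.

M

For Alice, A strictly dominates C on the remaining columns (L: 16>6, M: 11>2, R: 8>0); eliminate C.
For Alice, A strictly dominates D on the remaining columns (L: 16>11, M: 11>4, R: 8>2); eliminate D.
Bob's strategy L is strictly dominated by M (A: 20>2, B: 19>11) and is removed.
Row B is eliminated: A beats it against every remaining column (M: 11>6, R: 8>0).
Bob's strategy R is strictly dominated by M (A: 20>14) and is removed.
Among the remaining strategies, none is strictly dominated by another pure strategy of the same player, so the elimination stops.
Surviving strategies — Alice: {A}; Bob: {M}.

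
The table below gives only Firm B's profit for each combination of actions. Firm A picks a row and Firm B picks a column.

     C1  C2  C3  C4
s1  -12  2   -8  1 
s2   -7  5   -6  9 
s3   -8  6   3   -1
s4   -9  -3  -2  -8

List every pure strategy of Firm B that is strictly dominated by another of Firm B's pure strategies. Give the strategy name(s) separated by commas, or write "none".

C1

C1 is strictly dominated by C2 (s1: 2>-12, s2: 5>-7, s3: 6>-8, s4: -3>-9).
C2: no other strategy beats it everywhere (C1 at s1 (2>-12); C3 at s1 (2>-8); C4 at s1 (2>1)).
C3 is not dominated — it holds its own against C1 at s1 (-8>-12); C2 at s4 (-2>-3); C4 at s3 (3>-1).
C4 is not dominated — it holds its own against C1 at s1 (1>-12); C2 at s2 (9>5); C3 at s1 (1>-8).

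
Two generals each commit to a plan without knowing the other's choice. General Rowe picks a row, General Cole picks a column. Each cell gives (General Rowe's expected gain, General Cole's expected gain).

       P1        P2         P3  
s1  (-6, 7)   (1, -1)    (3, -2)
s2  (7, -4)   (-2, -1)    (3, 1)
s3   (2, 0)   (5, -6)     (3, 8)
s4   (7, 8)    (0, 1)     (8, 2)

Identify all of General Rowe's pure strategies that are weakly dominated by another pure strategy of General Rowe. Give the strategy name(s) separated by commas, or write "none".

s1 is weakly dominated by s3 (P1: 2>-6, P2: 5>1, P3: 3=3).
s4 weakly dominates s2 — P1: 7=7, P2: 0>-2, P3: 8>3.
s3: no other strategy beats it everywhere (s1 at P1 (2>-6); s2 at P2 (5>-2); s4 at P2 (5>0)).
s4: no other strategy beats it everywhere (s1 at P1 (7>-6); s2 at P2 (0>-2); s3 at P1 (7>2)).

s1, s2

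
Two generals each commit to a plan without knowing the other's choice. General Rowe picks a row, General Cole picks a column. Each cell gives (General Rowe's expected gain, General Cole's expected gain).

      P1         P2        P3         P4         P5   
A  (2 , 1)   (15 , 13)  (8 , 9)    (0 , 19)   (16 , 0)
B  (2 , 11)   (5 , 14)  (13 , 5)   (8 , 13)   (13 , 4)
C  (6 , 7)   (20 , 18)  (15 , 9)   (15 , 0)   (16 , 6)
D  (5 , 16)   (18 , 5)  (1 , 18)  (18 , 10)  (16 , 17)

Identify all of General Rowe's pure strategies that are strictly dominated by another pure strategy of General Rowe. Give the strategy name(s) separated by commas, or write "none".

B

Nothing dominates A: B at P1 (2=2); C at P5 (16=16); D at P3 (8>1).
B: dominated, since C does at least as well everywhere (P1: 6>2, P2: 20>5, P3: 15>13, P4: 15>8, P5: 16>13).
C is not dominated — it holds its own against A at P1 (6>2); B at P1 (6>2); D at P1 (6>5).
Nothing dominates D: A at P1 (5>2); B at P1 (5>2); C at P4 (18>15).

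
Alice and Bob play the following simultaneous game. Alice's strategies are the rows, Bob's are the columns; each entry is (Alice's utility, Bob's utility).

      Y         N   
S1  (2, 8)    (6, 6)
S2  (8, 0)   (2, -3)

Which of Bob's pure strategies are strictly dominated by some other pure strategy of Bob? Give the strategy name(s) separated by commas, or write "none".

N

Nothing dominates Y: N at S1 (8>6).
N is strictly dominated by Y (S1: 8>6, S2: 0>-3).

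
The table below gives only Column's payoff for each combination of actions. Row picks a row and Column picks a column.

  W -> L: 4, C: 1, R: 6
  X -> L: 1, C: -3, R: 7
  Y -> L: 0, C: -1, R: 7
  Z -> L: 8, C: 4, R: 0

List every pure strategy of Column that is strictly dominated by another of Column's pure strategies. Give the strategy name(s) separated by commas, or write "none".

L: no other strategy beats it everywhere (C at W (4>1); R at Z (8>0)).
L strictly dominates C — W: 4>1, X: 1>-3, Y: 0>-1, Z: 8>4.
R is not dominated — it holds its own against L at W (6>4); C at W (6>1).

C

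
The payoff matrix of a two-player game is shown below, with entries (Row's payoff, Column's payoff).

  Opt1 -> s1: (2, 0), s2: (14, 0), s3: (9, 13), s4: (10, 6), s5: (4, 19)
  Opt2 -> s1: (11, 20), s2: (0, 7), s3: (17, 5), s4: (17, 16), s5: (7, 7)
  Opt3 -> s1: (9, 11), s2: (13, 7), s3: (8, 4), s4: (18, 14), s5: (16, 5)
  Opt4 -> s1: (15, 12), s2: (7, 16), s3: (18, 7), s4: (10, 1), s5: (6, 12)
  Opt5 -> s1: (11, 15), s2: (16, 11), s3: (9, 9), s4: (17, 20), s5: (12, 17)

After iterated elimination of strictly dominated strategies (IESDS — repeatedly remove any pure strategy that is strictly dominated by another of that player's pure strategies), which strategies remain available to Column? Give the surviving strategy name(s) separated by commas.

s1, s2, s4, s5

Column's strategy s3 is strictly dominated by s5 (Opt1: 19>13, Opt2: 7>5, Opt3: 5>4, Opt4: 12>7, Opt5: 17>9) and is removed.
Row's strategy Opt1 is strictly dominated by Opt5 (s1: 11>2, s2: 16>14, s4: 17>10, s5: 12>4) and is removed.
Among the remaining strategies, none is strictly dominated by another pure strategy of the same player, so the elimination stops.
Surviving strategies — Row: {Opt2, Opt3, Opt4, Opt5}; Column: {s1, s2, s4, s5}.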